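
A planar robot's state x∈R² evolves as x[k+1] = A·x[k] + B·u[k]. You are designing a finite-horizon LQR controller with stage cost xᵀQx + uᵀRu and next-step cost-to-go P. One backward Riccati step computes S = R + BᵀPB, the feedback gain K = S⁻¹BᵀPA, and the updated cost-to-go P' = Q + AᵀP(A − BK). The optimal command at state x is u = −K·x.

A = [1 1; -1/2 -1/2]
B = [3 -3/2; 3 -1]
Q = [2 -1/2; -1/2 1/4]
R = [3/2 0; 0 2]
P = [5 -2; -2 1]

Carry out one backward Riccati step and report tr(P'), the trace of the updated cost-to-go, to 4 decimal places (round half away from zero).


BᵀP = [9.0000 -3.0000; -5.5000 2.0000]
S = R + BᵀPB = [3/2 0; 0 2] + [18.0000 -10.5000; -10.5000 6.2500] = [19.5000 -10.5000; -10.5000 8.2500]
BᵀPA = [10.5000 10.5000; -6.5000 -6.5000]
K = S⁻¹·BᵀPA = [0.3630 0.3630; -0.3259 -0.3259]
A−BK = [-0.5778 -0.5778; -1.9148 -1.9148]
AᵀP(A−BK) = [1.3204 1.3204; 1.3204 1.3204]
P' = Q + AᵀP(A−BK) = [3.3204 0.8204; 0.8204 1.5704]
tr(P') = 4.8907

4.8907


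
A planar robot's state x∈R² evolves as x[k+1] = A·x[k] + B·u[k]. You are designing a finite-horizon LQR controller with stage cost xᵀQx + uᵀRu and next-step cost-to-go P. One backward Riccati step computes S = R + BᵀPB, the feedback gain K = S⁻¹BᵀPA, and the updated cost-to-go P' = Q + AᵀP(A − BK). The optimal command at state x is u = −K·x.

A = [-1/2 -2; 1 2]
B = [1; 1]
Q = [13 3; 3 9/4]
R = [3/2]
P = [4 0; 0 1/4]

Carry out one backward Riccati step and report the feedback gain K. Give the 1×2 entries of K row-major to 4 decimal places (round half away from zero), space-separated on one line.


BᵀP = [4.0000 0.2500]
S = R + BᵀPB = [3/2] + [4.2500] = [5.7500]
BᵀPA = [-1.7500 -7.5000]
K = S⁻¹·BᵀPA = [-0.3043 -1.3043]
A−BK = [-0.1957 -0.6957; 1.3043 3.3043]
AᵀP(A−BK) = [0.7174 2.2174; 2.2174 7.2174]
P' = Q + AᵀP(A−BK) = [13.7174 5.2174; 5.2174 9.4674]
tr(P') = 23.1848

-0.3043 -1.3043


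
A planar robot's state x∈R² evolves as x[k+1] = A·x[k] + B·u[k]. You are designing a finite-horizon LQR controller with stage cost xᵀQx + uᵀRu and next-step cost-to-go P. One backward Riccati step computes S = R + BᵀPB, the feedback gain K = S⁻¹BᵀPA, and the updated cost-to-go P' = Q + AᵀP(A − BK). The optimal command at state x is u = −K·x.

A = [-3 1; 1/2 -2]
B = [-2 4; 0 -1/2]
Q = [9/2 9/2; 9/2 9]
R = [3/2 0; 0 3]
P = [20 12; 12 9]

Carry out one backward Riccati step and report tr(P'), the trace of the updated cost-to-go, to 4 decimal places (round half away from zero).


BᵀP = [-40.0000 -24.0000; 74.0000 43.5000]
S = R + BᵀPB = [3/2 0; 0 3] + [80.0000 -148.0000; -148.0000 274.2500] = [81.5000 -148.0000; -148.0000 277.2500]
BᵀPA = [108.0000 8.0000; -200.2500 -13.0000]
K = S⁻¹·BᵀPA = [0.4423 0.4249; -0.4862 0.1799]
A−BK = [-0.1707 1.1301; 0.2569 -1.9100]
AᵀP(A−BK) = [1.1268 -0.8585; -0.8585 6.9398]
P' = Q + AᵀP(A−BK) = [5.6268 3.6415; 3.6415 15.9398]
tr(P') = 21.5667

21.5667


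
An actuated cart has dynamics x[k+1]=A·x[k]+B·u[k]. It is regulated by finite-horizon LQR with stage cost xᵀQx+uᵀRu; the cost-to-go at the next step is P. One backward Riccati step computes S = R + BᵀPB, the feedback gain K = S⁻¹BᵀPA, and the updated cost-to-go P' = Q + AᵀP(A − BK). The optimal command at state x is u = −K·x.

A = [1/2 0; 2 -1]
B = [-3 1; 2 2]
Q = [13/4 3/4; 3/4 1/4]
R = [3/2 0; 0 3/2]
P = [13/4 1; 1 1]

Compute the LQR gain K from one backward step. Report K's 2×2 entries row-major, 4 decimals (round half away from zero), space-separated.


0.0471 -0.0846 0.7125 -0.3000

BᵀP = [-7.7500 -1.0000; 5.2500 3.0000]
S = R + BᵀPB = [3/2 0; 0 3/2] + [21.2500 -9.7500; -9.7500 11.2500] = [22.7500 -9.7500; -9.7500 12.7500]
BᵀPA = [-5.8750 1.0000; 8.6250 -3.0000]
K = S⁻¹·BᵀPA = [0.0471 -0.0846; 0.7125 -0.3000]
A−BK = [-0.0712 0.0462; 0.4808 -0.2308]
AᵀP(A−BK) = [0.9440 -0.4096; -0.4096 0.1846]
P' = Q + AᵀP(A−BK) = [4.1940 0.3404; 0.3404 0.4346]
tr(P') = 4.6286


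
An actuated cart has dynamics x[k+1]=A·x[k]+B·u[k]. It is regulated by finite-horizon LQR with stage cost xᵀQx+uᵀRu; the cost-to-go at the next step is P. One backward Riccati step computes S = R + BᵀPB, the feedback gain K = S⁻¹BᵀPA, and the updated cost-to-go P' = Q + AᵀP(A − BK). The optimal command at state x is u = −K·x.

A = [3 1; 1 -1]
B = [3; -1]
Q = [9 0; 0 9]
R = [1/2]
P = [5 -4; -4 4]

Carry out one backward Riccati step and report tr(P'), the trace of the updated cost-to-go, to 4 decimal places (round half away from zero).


BᵀP = [19.0000 -16.0000]
S = R + BᵀPB = [1/2] + [73.0000] = [73.5000]
BᵀPA = [41.0000 35.0000]
K = S⁻¹·BᵀPA = [0.5578 0.4762]
A−BK = [1.3265 -0.4286; 1.5578 -0.5238]
AᵀP(A−BK) = [2.1293 -0.5238; -0.5238 0.3333]
P' = Q + AᵀP(A−BK) = [11.1293 -0.5238; -0.5238 9.3333]
tr(P') = 20.4626

20.4626


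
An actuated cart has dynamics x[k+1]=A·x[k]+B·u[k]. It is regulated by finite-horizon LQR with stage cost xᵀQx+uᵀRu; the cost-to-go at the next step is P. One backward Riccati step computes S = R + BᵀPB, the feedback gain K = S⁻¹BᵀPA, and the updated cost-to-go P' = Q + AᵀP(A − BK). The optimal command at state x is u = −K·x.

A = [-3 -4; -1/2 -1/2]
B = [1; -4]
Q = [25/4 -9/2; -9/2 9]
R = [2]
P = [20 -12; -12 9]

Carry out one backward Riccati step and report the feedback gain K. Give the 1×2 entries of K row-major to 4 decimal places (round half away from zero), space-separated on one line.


BᵀP = [68.0000 -48.0000]
S = R + BᵀPB = [2] + [260.0000] = [262.0000]
BᵀPA = [-180.0000 -248.0000]
K = S⁻¹·BᵀPA = [-0.6870 -0.9466]
A−BK = [-2.3130 -3.0534; -3.2481 -4.2863]
AᵀP(A−BK) = [22.5859 29.8683; 29.8683 39.5019]
P' = Q + AᵀP(A−BK) = [28.8359 25.3683; 25.3683 48.5019]
tr(P') = 77.3378

-0.6870 -0.9466


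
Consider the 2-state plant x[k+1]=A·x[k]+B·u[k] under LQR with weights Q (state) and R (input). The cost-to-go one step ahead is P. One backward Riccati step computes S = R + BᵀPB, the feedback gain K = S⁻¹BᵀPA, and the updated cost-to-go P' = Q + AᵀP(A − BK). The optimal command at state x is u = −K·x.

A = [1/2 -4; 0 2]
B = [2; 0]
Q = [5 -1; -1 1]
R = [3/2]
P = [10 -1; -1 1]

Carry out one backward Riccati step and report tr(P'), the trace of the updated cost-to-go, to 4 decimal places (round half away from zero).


BᵀP = [20.0000 -2.0000]
S = R + BᵀPB = [3/2] + [40.0000] = [41.5000]
BᵀPA = [10.0000 -84.0000]
K = S⁻¹·BᵀPA = [0.2410 -2.0241]
A−BK = [0.0181 0.0482; 0.0000 2.0000]
AᵀP(A−BK) = [0.0904 -0.7590; -0.7590 9.9759]
P' = Q + AᵀP(A−BK) = [5.0904 -1.7590; -1.7590 10.9759]
tr(P') = 16.0663

16.0663


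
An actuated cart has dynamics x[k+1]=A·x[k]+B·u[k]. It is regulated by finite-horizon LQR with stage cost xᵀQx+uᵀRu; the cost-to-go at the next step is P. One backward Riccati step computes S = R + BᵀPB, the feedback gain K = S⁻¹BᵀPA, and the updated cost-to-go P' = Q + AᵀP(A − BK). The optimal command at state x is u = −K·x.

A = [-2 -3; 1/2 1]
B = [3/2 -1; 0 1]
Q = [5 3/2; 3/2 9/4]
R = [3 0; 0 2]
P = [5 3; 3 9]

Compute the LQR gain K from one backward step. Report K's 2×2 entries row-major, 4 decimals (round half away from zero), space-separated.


-0.7978 -1.0787 0.4607 0.8764

BᵀP = [7.5000 4.5000; -2.0000 6.0000]
S = R + BᵀPB = [3 0; 0 2] + [11.2500 -3.0000; -3.0000 8.0000] = [14.2500 -3.0000; -3.0000 10.0000]
BᵀPA = [-12.7500 -18.0000; 7.0000 12.0000]
K = S⁻¹·BᵀPA = [-0.7978 -1.0787; 0.4607 0.8764]
A−BK = [-0.3427 -0.5056; 0.0393 0.1236]
AᵀP(A−BK) = [2.8539 4.1124; 4.1124 6.0674]
P' = Q + AᵀP(A−BK) = [7.8539 5.6124; 5.6124 8.3174]
tr(P') = 16.1713


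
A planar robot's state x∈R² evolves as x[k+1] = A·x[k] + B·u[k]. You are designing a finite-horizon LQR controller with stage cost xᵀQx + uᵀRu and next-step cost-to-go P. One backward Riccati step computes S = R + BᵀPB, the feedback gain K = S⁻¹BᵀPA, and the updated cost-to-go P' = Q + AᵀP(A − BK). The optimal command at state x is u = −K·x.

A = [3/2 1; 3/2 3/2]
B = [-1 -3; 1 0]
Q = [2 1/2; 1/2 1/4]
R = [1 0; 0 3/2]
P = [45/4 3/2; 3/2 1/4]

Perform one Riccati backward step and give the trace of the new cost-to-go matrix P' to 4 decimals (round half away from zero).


BᵀP = [-9.7500 -1.2500; -33.7500 -4.5000]
S = R + BᵀPB = [1 0; 0 3/2] + [8.5000 29.2500; 29.2500 101.2500] = [9.5000 29.2500; 29.2500 102.7500]
BᵀPA = [-16.5000 -11.6250; -57.3750 -40.5000]
K = S⁻¹·BᵀPA = [-0.1423 -0.0816; -0.5179 -0.3709]
A−BK = [-0.1960 -0.1944; 1.6423 1.5816]
AᵀP(A−BK) = [0.5634 0.4339; 0.4339 0.3412]
P' = Q + AᵀP(A−BK) = [2.5634 0.9339; 0.9339 0.5912]
tr(P') = 3.1545

3.1545


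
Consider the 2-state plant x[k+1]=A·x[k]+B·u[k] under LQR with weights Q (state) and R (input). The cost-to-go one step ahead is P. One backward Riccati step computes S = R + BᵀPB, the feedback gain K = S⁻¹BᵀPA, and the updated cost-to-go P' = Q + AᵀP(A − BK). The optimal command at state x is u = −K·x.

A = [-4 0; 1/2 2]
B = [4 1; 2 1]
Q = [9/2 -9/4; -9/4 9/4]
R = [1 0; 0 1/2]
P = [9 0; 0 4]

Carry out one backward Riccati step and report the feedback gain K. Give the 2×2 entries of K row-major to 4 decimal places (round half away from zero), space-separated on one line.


BᵀP = [36.0000 8.0000; 9.0000 4.0000]
S = R + BᵀPB = [1 0; 0 1/2] + [160.0000 44.0000; 44.0000 13.0000] = [161.0000 44.0000; 44.0000 13.5000]
BᵀPA = [-140.0000 16.0000; -34.0000 8.0000]
K = S⁻¹·BᵀPA = [-1.6589 -0.5726; 2.8884 2.4589]
A−BK = [-0.2526 -0.1684; 0.9295 0.6863]
AᵀP(A−BK) = [10.9537 7.4358; 7.4358 5.4905]
P' = Q + AᵀP(A−BK) = [15.4537 5.1858; 5.1858 7.7405]
tr(P') = 23.1942

-1.6589 -0.5726 2.8884 2.4589


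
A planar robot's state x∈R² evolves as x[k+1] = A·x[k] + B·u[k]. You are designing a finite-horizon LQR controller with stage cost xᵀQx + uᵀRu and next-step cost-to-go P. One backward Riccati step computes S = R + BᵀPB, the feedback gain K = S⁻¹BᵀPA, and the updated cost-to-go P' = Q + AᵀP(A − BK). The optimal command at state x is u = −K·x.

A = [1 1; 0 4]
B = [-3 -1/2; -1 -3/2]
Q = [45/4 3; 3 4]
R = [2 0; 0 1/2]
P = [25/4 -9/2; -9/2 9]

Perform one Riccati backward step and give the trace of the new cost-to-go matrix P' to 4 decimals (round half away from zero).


19.2364

BᵀP = [-14.2500 4.5000; 3.6250 -11.2500]
S = R + BᵀPB = [2 0; 0 1/2] + [38.2500 0.3750; 0.3750 15.0625] = [40.2500 0.3750; 0.3750 15.5625]
BᵀPA = [-14.2500 3.7500; 3.6250 -41.3750]
K = S⁻¹·BᵀPA = [-0.3563 0.1180; 0.2415 -2.6615]
A−BK = [0.0519 0.0232; 0.0060 0.1257]
AᵀP(A−BK) = [0.2974 -0.4212; -0.4212 3.6890]
P' = Q + AᵀP(A−BK) = [11.5474 2.5788; 2.5788 7.6890]
tr(P') = 19.2364


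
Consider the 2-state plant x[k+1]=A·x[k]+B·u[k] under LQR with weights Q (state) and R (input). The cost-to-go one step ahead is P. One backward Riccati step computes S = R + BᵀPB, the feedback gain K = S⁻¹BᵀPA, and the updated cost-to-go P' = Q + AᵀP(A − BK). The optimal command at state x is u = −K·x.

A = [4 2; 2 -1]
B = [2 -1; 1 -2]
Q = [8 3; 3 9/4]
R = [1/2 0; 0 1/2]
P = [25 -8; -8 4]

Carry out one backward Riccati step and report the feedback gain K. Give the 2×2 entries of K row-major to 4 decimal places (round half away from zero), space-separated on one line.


BᵀP = [42.0000 -12.0000; -9.0000 0.0000]
S = R + BᵀPB = [1/2 0; 0 1/2] + [72.0000 -18.0000; -18.0000 9.0000] = [72.5000 -18.0000; -18.0000 9.5000]
BᵀPA = [144.0000 96.0000; -36.0000 -18.0000]
K = S⁻¹·BᵀPA = [1.9740 1.6121; -0.0493 1.1597]
A−BK = [0.0027 -0.0644; -0.0727 -0.2927]
AᵀP(A−BK) = [1.9740 1.6121; 1.6121 2.1165]
P' = Q + AᵀP(A−BK) = [9.9740 4.6121; 4.6121 4.3665]
tr(P') = 14.3405

1.9740 1.6121 -0.0493 1.1597


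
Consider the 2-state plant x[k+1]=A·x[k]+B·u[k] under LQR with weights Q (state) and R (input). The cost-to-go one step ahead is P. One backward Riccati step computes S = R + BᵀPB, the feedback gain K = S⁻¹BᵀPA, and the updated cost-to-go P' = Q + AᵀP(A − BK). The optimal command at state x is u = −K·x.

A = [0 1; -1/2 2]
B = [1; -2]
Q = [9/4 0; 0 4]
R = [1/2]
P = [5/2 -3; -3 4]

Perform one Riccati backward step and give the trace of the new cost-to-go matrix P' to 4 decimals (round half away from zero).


BᵀP = [8.5000 -11.0000]
S = R + BᵀPB = [1/2] + [30.5000] = [31.0000]
BᵀPA = [5.5000 -13.5000]
K = S⁻¹·BᵀPA = [0.1774 -0.4355]
A−BK = [-0.1774 1.4355; -0.1452 1.1290]
AᵀP(A−BK) = [0.0242 -0.1048; -0.1048 0.6210]
P' = Q + AᵀP(A−BK) = [2.2742 -0.1048; -0.1048 4.6210]
tr(P') = 6.8952

6.8952


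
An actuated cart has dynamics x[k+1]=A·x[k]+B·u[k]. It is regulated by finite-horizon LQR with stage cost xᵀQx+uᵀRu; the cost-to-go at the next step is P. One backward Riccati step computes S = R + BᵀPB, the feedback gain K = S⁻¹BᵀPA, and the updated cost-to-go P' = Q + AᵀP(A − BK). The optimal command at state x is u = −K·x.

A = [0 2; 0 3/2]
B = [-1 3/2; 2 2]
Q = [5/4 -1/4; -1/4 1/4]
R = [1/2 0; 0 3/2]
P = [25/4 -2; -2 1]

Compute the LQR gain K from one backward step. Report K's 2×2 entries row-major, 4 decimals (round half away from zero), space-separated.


BᵀP = [-10.2500 4.0000; 5.3750 -1.0000]
S = R + BᵀPB = [1/2 0; 0 3/2] + [18.2500 -7.3750; -7.3750 6.0625] = [18.7500 -7.3750; -7.3750 7.5625]
BᵀPA = [0.0000 -14.5000; 0.0000 9.2500]
K = S⁻¹·BᵀPA = [0.0000 -0.4741; 0.0000 0.7608]
A−BK = [0.0000 0.3847; 0.0000 0.9265]
AᵀP(A−BK) = [0.0000 0.0000; 0.0000 1.3383]
P' = Q + AᵀP(A−BK) = [1.2500 -0.2500; -0.2500 1.5883]
tr(P') = 2.8383

0.0000 -0.4741 0.0000 0.7608


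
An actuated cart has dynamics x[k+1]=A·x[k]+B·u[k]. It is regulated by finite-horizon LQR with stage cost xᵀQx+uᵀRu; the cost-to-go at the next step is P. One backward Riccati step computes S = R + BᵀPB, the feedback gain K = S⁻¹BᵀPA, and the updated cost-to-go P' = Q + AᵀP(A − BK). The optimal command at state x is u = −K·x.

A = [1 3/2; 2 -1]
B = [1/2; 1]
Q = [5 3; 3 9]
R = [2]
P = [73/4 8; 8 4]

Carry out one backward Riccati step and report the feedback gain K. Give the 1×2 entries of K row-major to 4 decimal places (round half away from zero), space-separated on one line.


BᵀP = [17.1250 8.0000]
S = R + BᵀPB = [2] + [16.5625] = [18.5625]
BᵀPA = [33.1250 17.6875]
K = S⁻¹·BᵀPA = [1.7845 0.9529]
A−BK = [0.1077 1.0236; 0.2155 -1.9529]
AᵀP(A−BK) = [7.1380 3.8114; 3.8114 4.2088]
P' = Q + AᵀP(A−BK) = [12.1380 6.8114; 6.8114 13.2088]
tr(P') = 25.3468

1.7845 0.9529


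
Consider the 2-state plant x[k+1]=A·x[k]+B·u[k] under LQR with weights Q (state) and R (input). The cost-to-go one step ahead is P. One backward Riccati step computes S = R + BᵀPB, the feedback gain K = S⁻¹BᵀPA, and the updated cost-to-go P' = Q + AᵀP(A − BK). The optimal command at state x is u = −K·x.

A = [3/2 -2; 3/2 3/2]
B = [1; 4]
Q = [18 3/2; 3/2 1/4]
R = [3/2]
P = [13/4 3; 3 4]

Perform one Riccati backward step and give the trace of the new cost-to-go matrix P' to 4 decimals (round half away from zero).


23.5623

BᵀP = [15.2500 19.0000]
S = R + BᵀPB = [3/2] + [91.2500] = [92.7500]
BᵀPA = [51.3750 -2.0000]
K = S⁻¹·BᵀPA = [0.5539 -0.0216]
A−BK = [0.9461 -1.9784; -0.7156 1.5863]
AᵀP(A−BK) = [1.3555 -1.8922; -1.8922 3.9569]
P' = Q + AᵀP(A−BK) = [19.3555 -0.3922; -0.3922 4.2069]
tr(P') = 23.5623


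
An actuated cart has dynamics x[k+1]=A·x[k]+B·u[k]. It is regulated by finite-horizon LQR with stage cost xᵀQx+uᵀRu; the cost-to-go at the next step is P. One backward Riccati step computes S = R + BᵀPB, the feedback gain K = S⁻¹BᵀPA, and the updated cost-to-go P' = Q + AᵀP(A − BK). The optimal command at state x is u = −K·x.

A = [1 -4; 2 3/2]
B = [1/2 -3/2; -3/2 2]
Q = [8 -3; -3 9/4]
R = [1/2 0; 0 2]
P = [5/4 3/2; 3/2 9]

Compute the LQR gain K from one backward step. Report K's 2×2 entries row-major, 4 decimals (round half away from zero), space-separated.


BᵀP = [-1.6250 -12.7500; 1.1250 15.7500]
S = R + BᵀPB = [1/2 0; 0 2] + [18.3125 -23.0625; -23.0625 29.8125] = [18.8125 -23.0625; -23.0625 31.8125]
BᵀPA = [-27.1250 -12.6250; 32.6250 19.1250]
K = S⁻¹·BᵀPA = [-1.6593 0.5922; -0.1774 1.0305]
A−BK = [1.5636 -2.7504; -0.1342 0.3273]
AᵀP(A−BK) = [4.0282 -5.3064; -5.3064 10.0183]
P' = Q + AᵀP(A−BK) = [12.0282 -8.3064; -8.3064 12.2683]
tr(P') = 24.2965

-1.6593 0.5922 -0.1774 1.0305


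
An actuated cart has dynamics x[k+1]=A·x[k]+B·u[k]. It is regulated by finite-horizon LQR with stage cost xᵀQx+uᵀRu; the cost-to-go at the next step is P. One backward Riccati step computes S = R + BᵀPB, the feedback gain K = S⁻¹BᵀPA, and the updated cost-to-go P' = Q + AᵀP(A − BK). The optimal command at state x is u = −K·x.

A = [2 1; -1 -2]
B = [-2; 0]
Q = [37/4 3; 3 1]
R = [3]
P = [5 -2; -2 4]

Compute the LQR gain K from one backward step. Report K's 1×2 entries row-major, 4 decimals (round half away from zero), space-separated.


BᵀP = [-10.0000 4.0000]
S = R + BᵀPB = [3] + [20.0000] = [23.0000]
BᵀPA = [-24.0000 -18.0000]
K = S⁻¹·BᵀPA = [-1.0435 -0.7826]
A−BK = [-0.0870 -0.5652; -1.0000 -2.0000]
AᵀP(A−BK) = [6.9565 9.2174; 9.2174 14.9130]
P' = Q + AᵀP(A−BK) = [16.2065 12.2174; 12.2174 15.9130]
tr(P') = 32.1196

-1.0435 -0.7826


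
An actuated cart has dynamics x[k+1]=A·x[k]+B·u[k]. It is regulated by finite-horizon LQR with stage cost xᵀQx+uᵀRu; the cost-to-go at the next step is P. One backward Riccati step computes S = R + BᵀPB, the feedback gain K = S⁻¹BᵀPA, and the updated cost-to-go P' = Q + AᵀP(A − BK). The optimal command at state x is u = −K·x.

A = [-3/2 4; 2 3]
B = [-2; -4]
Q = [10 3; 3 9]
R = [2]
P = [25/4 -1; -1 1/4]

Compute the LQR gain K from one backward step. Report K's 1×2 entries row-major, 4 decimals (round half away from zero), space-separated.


BᵀP = [-8.5000 1.0000]
S = R + BᵀPB = [2] + [13.0000] = [15.0000]
BᵀPA = [14.7500 -31.0000]
K = S⁻¹·BᵀPA = [0.9833 -2.0667]
A−BK = [0.4667 -0.1333; 5.9333 -5.2667]
AᵀP(A−BK) = [6.5583 -9.0167; -9.0167 14.1833]
P' = Q + AᵀP(A−BK) = [16.5583 -6.0167; -6.0167 23.1833]
tr(P') = 39.7417

0.9833 -2.0667


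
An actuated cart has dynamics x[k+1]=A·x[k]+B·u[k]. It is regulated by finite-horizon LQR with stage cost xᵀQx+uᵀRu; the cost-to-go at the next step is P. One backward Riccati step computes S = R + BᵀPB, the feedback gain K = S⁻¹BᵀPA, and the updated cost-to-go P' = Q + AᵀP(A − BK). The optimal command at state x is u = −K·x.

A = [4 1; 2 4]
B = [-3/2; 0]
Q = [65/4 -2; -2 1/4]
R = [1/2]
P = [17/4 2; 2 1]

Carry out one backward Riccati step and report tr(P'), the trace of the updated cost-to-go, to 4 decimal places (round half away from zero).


BᵀP = [-6.3750 -3.0000]
S = R + BᵀPB = [1/2] + [9.5625] = [10.0625]
BᵀPA = [-31.5000 -18.3750]
K = S⁻¹·BᵀPA = [-3.1304 -1.8261]
A−BK = [-0.6957 -1.7391; 2.0000 4.0000]
AᵀP(A−BK) = [5.3913 3.4783; 3.4783 2.6957]
P' = Q + AᵀP(A−BK) = [21.6413 1.4783; 1.4783 2.9457]
tr(P') = 24.5870

24.5870


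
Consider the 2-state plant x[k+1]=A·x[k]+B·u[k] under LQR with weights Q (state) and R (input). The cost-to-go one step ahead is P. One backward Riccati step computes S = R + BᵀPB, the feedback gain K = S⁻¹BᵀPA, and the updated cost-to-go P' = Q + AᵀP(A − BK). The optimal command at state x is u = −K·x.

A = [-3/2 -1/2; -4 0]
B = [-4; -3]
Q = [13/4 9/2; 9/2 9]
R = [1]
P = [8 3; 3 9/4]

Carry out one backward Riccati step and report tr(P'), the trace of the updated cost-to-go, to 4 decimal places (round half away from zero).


18.1370

BᵀP = [-41.0000 -18.7500]
S = R + BᵀPB = [1] + [220.2500] = [221.2500]
BᵀPA = [136.5000 20.5000]
K = S⁻¹·BᵀPA = [0.6169 0.0927]
A−BK = [0.9678 -0.1294; -2.1492 0.2780]
AᵀP(A−BK) = [5.7864 -0.6475; -0.6475 0.1006]
P' = Q + AᵀP(A−BK) = [9.0364 3.8525; 3.8525 9.1006]
tr(P') = 18.1370


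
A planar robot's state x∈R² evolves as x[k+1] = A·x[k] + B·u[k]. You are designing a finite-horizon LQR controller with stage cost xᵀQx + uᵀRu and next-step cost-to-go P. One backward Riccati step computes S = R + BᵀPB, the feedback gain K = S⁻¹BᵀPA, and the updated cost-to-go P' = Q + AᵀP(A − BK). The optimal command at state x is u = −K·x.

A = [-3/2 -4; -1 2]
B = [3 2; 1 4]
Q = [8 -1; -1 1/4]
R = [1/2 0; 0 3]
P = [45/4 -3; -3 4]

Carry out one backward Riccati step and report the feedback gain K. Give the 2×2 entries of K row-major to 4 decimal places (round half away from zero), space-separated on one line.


BᵀP = [30.7500 -5.0000; 10.5000 10.0000]
S = R + BᵀPB = [1/2 0; 0 3] + [87.2500 41.5000; 41.5000 61.0000] = [87.7500 41.5000; 41.5000 64.0000]
BᵀPA = [-41.1250 -133.0000; -25.7500 -22.0000]
K = S⁻¹·BᵀPA = [-0.4015 -1.9516; -0.1420 0.9217]
A−BK = [-0.0115 0.0113; -0.0305 0.2647]
AᵀP(A−BK) = [0.1442 -0.0245; -0.0245 4.7168]
P' = Q + AᵀP(A−BK) = [8.1442 -1.0245; -1.0245 4.9668]
tr(P') = 13.1110

-0.4015 -1.9516 -0.1420 0.9217


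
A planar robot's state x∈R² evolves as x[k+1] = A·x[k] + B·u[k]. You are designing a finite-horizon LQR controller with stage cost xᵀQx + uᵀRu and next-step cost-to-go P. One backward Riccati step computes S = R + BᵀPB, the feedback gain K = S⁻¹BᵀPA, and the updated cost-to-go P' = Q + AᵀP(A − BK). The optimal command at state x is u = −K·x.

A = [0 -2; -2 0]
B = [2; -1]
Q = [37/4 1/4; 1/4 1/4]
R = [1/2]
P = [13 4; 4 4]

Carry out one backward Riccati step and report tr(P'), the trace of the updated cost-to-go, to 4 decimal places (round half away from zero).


28.1173

BᵀP = [22.0000 4.0000]
S = R + BᵀPB = [1/2] + [40.0000] = [40.5000]
BᵀPA = [-8.0000 -44.0000]
K = S⁻¹·BᵀPA = [-0.1975 -1.0864]
A−BK = [0.3951 0.1728; -2.1975 -1.0864]
AᵀP(A−BK) = [14.4198 7.3086; 7.3086 4.1975]
P' = Q + AᵀP(A−BK) = [23.6698 7.5586; 7.5586 4.4475]
tr(P') = 28.1173


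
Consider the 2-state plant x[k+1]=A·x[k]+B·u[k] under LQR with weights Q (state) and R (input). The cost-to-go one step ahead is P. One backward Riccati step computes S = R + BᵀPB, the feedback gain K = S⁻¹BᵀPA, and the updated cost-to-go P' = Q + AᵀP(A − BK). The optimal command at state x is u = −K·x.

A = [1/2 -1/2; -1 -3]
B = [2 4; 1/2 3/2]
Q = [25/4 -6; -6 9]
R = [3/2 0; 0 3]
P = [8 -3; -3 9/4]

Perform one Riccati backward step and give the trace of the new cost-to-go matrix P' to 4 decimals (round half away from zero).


BᵀP = [14.5000 -4.8750; 27.5000 -8.6250]
S = R + BᵀPB = [3/2 0; 0 3] + [26.5625 50.6875; 50.6875 97.0625] = [28.0625 50.6875; 50.6875 100.0625]
BᵀPA = [12.1250 7.3750; 22.3750 12.1250]
K = S⁻¹·BᵀPA = [0.3314 0.5167; 0.0558 -0.1406]
A−BK = [-0.3857 -0.9711; -1.2493 -3.0475]
AᵀP(A−BK) = [1.9847 4.6302; 4.6302 11.1437]
P' = Q + AᵀP(A−BK) = [8.2347 -1.3698; -1.3698 20.1437]
tr(P') = 28.3784

28.3784


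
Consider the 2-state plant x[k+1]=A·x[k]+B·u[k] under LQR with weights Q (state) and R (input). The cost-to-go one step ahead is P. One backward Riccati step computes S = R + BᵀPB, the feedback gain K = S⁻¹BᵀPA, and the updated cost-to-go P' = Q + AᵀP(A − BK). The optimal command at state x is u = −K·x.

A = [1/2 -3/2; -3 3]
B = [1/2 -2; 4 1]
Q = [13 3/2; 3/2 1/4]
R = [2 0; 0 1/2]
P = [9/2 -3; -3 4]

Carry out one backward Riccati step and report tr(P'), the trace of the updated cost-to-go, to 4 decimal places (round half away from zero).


BᵀP = [-9.7500 14.5000; -12.0000 10.0000]
S = R + BᵀPB = [2 0; 0 1/2] + [53.1250 34.0000; 34.0000 34.0000] = [55.1250 34.0000; 34.0000 34.5000]
BᵀPA = [-48.3750 58.1250; -36.0000 48.0000]
K = S⁻¹·BᵀPA = [-0.5966 0.5005; -0.4555 0.8980]
A−BK = [-0.1128 0.0458; -0.1581 0.0998]
AᵀP(A−BK) = [0.8658 -0.8326; -0.8326 0.9262]
P' = Q + AᵀP(A−BK) = [13.8658 0.6674; 0.6674 1.1762]
tr(P') = 15.0420

15.0420


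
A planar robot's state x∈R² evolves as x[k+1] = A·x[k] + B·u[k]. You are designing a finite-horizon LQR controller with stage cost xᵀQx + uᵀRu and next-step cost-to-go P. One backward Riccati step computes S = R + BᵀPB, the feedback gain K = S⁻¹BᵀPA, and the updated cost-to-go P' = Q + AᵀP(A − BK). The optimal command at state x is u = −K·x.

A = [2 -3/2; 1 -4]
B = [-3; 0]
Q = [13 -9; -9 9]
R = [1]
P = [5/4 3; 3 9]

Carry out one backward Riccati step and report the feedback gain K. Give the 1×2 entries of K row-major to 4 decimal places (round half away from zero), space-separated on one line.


-1.3469 3.3980

BᵀP = [-3.7500 -9.0000]
S = R + BᵀPB = [1] + [11.2500] = [12.2500]
BᵀPA = [-16.5000 41.6250]
K = S⁻¹·BᵀPA = [-1.3469 3.3980]
A−BK = [-2.0408 8.6939; 1.0000 -4.0000]
AᵀP(A−BK) = [3.7755 -12.1837; -12.1837 41.3724]
P' = Q + AᵀP(A−BK) = [16.7755 -21.1837; -21.1837 50.3724]
tr(P') = 67.1480


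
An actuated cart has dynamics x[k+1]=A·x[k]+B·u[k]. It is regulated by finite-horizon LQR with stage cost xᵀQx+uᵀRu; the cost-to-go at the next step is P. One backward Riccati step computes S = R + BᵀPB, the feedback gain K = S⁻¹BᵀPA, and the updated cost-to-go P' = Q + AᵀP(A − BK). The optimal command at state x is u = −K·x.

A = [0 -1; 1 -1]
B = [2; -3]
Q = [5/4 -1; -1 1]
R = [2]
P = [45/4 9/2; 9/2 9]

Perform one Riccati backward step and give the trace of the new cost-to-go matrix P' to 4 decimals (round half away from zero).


35.0270

BᵀP = [9.0000 -18.0000]
S = R + BᵀPB = [2] + [72.0000] = [74.0000]
BᵀPA = [-18.0000 9.0000]
K = S⁻¹·BᵀPA = [-0.2432 0.1216]
A−BK = [0.4865 -1.2432; 0.2703 -0.6351]
AᵀP(A−BK) = [4.6216 -11.3108; -11.3108 28.1554]
P' = Q + AᵀP(A−BK) = [5.8716 -12.3108; -12.3108 29.1554]
tr(P') = 35.0270


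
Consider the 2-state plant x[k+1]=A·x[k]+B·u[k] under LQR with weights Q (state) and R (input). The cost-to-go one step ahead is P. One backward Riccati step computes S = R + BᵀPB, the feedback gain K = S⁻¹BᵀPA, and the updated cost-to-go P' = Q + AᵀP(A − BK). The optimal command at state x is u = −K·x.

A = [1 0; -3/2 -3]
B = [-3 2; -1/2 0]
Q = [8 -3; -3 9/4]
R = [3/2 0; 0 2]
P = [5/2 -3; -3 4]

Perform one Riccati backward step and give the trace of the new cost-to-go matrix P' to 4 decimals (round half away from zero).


BᵀP = [-6.0000 7.0000; 5.0000 -6.0000]
S = R + BᵀPB = [3/2 0; 0 2] + [14.5000 -12.0000; -12.0000 10.0000] = [16.0000 -12.0000; -12.0000 12.0000]
BᵀPA = [-16.5000 -21.0000; 14.0000 18.0000]
K = S⁻¹·BᵀPA = [-0.6250 -0.7500; 0.5417 0.7500]
A−BK = [-1.9583 -3.7500; -1.8125 -3.3750]
AᵀP(A−BK) = [2.6042 4.1250; 4.1250 6.7500]
P' = Q + AᵀP(A−BK) = [10.6042 1.1250; 1.1250 9.0000]
tr(P') = 19.6042

19.6042


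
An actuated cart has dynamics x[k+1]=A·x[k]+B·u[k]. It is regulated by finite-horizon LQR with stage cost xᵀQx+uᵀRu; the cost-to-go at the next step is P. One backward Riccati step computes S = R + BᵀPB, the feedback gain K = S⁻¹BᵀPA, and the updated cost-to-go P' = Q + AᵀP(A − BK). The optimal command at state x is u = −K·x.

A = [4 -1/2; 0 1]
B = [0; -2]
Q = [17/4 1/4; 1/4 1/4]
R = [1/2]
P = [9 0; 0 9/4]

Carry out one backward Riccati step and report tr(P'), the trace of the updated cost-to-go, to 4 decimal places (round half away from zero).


BᵀP = [0.0000 -4.5000]
S = R + BᵀPB = [1/2] + [9.0000] = [9.5000]
BᵀPA = [0.0000 -4.5000]
K = S⁻¹·BᵀPA = [0.0000 -0.4737]
A−BK = [4.0000 -0.5000; 0.0000 0.0526]
AᵀP(A−BK) = [144.0000 -18.0000; -18.0000 2.3684]
P' = Q + AᵀP(A−BK) = [148.2500 -17.7500; -17.7500 2.6184]
tr(P') = 150.8684

150.8684


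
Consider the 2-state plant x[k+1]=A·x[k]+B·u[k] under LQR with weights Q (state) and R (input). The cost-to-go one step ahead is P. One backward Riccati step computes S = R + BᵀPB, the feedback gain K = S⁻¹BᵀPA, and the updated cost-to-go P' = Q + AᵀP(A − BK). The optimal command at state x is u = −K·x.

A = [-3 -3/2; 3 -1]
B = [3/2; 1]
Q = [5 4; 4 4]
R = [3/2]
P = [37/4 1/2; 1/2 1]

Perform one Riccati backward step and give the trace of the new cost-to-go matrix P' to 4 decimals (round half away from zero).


BᵀP = [14.3750 1.7500]
S = R + BᵀPB = [3/2] + [23.3125] = [24.8125]
BᵀPA = [-37.8750 -23.3125]
K = S⁻¹·BᵀPA = [-1.5264 -0.9395]
A−BK = [-0.7103 -0.0907; 4.5264 -0.0605]
AᵀP(A−BK) = [25.4358 2.2897; 2.2897 1.4093]
P' = Q + AᵀP(A−BK) = [30.4358 6.2897; 6.2897 5.4093]
tr(P') = 35.8451

35.8451


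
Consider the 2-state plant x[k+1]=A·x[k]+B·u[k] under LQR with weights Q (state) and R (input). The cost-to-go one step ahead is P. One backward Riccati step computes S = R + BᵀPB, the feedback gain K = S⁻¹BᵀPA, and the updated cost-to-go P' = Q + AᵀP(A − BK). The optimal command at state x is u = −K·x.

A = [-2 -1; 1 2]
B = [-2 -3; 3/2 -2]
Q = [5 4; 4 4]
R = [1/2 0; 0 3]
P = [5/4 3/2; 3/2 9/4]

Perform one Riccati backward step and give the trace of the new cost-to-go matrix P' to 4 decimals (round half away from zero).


BᵀP = [-0.2500 0.3750; -6.7500 -9.0000]
S = R + BᵀPB = [1/2 0; 0 3] + [1.0625 0.0000; 0.0000 38.2500] = [1.5625 0.0000; 0.0000 41.2500]
BᵀPA = [0.8750 1.0000; 4.5000 -11.2500]
K = S⁻¹·BᵀPA = [0.5600 0.6400; 0.1091 -0.2727]
A−BK = [-0.5527 -0.5382; 0.3782 0.4945]
AᵀP(A−BK) = [0.2691 0.1673; 0.1673 0.5418]
P' = Q + AᵀP(A−BK) = [5.2691 4.1673; 4.1673 4.5418]
tr(P') = 9.8109

9.8109


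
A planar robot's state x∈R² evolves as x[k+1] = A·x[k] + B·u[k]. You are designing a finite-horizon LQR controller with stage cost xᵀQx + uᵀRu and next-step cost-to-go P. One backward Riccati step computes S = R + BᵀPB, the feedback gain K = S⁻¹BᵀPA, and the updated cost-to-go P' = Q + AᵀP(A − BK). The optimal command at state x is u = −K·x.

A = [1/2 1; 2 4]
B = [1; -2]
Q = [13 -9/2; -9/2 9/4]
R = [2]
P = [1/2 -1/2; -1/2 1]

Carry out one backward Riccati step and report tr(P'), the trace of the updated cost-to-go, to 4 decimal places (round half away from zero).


20.2500

BᵀP = [1.5000 -2.5000]
S = R + BᵀPB = [2] + [6.5000] = [8.5000]
BᵀPA = [-4.2500 -8.5000]
K = S⁻¹·BᵀPA = [-0.5000 -1.0000]
A−BK = [1.0000 2.0000; 1.0000 2.0000]
AᵀP(A−BK) = [1.0000 2.0000; 2.0000 4.0000]
P' = Q + AᵀP(A−BK) = [14.0000 -2.5000; -2.5000 6.2500]
tr(P') = 20.2500


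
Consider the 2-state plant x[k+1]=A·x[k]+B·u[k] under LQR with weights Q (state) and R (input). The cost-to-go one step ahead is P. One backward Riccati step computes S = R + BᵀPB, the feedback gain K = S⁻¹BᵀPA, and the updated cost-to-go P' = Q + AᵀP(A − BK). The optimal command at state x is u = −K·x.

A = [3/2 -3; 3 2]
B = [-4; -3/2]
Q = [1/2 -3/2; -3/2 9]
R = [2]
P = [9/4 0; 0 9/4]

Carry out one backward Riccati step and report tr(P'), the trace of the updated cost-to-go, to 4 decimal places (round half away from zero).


41.5788

BᵀP = [-9.0000 -3.3750]
S = R + BᵀPB = [2] + [41.0625] = [43.0625]
BᵀPA = [-23.6250 20.2500]
K = S⁻¹·BᵀPA = [-0.5486 0.4702]
A−BK = [-0.6945 -1.1190; 2.1771 2.7054]
AᵀP(A−BK) = [12.3513 14.4846; 14.4846 19.7275]
P' = Q + AᵀP(A−BK) = [12.8513 12.9846; 12.9846 28.7275]
tr(P') = 41.5788


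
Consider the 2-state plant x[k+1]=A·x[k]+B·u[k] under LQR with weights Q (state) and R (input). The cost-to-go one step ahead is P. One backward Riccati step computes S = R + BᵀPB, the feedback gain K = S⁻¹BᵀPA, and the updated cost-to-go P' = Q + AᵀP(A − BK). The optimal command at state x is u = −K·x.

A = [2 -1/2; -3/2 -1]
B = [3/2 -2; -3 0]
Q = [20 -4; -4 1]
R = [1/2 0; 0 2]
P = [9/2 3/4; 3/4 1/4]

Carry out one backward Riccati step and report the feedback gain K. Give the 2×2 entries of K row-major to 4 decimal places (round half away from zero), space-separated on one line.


BᵀP = [4.5000 0.3750; -9.0000 -1.5000]
S = R + BᵀPB = [1/2 0; 0 2] + [5.6250 -9.0000; -9.0000 18.0000] = [6.1250 -9.0000; -9.0000 20.0000]
BᵀPA = [8.4375 -2.6250; -15.7500 6.0000]
K = S⁻¹·BᵀPA = [0.6506 0.0361; -0.4947 0.3163]
A−BK = [0.0346 0.0783; 0.4518 -0.8916]
AᵀP(A−BK) = [0.7811 -0.3863; -0.3863 0.3223]
P' = Q + AᵀP(A−BK) = [20.7811 -4.3863; -4.3863 1.3223]
tr(P') = 22.1034

0.6506 0.0361 -0.4947 0.3163


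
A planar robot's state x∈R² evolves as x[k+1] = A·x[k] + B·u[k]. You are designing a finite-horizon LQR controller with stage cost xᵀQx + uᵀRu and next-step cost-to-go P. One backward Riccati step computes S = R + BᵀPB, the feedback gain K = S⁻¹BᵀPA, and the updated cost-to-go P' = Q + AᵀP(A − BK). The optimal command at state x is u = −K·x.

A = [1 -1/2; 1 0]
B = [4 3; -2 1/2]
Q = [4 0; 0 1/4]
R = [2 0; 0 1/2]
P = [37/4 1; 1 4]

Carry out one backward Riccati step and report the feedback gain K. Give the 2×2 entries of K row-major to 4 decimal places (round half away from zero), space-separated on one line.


BᵀP = [35.0000 -4.0000; 28.2500 5.0000]
S = R + BᵀPB = [2 0; 0 1/2] + [148.0000 103.0000; 103.0000 87.2500] = [150.0000 103.0000; 103.0000 87.7500]
BᵀPA = [31.0000 -17.5000; 33.2500 -14.1250]
K = S⁻¹·BᵀPA = [-0.2759 -0.0316; 0.7028 -0.1238]
A−BK = [-0.0047 -0.0020; 0.0968 -0.0013]
AᵀP(A−BK) = [0.4360 -0.0267; -0.0267 0.0097]
P' = Q + AᵀP(A−BK) = [4.4360 -0.0267; -0.0267 0.2597]
tr(P') = 4.6957

-0.2759 -0.0316 0.7028 -0.1238


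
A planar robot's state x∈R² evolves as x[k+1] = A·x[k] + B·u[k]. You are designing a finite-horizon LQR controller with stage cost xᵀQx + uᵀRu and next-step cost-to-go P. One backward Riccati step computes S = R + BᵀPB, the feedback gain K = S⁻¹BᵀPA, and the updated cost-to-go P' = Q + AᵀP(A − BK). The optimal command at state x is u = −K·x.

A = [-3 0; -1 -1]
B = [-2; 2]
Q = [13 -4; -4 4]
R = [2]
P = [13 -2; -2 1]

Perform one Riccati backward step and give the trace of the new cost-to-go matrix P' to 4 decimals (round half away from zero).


28.1622

BᵀP = [-30.0000 6.0000]
S = R + BᵀPB = [2] + [72.0000] = [74.0000]
BᵀPA = [84.0000 -6.0000]
K = S⁻¹·BᵀPA = [1.1351 -0.0811]
A−BK = [-0.7297 -0.1622; -3.2703 -0.8378]
AᵀP(A−BK) = [10.6486 1.8108; 1.8108 0.5135]
P' = Q + AᵀP(A−BK) = [23.6486 -2.1892; -2.1892 4.5135]
tr(P') = 28.1622


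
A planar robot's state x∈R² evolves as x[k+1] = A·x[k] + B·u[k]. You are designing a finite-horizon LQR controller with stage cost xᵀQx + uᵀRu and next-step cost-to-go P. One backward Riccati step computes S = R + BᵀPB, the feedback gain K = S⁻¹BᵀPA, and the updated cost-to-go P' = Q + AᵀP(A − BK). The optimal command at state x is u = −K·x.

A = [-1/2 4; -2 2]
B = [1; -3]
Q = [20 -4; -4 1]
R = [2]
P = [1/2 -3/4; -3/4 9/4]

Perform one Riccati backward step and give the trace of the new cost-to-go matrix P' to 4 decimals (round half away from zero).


26.2253

BᵀP = [2.7500 -7.5000]
S = R + BᵀPB = [2] + [25.2500] = [27.2500]
BᵀPA = [13.6250 -4.0000]
K = S⁻¹·BᵀPA = [0.5000 -0.1468]
A−BK = [-1.0000 4.1468; -0.5000 1.5596]
AᵀP(A−BK) = [0.8125 -1.2500; -1.2500 4.4128]
P' = Q + AᵀP(A−BK) = [20.8125 -5.2500; -5.2500 5.4128]
tr(P') = 26.2253


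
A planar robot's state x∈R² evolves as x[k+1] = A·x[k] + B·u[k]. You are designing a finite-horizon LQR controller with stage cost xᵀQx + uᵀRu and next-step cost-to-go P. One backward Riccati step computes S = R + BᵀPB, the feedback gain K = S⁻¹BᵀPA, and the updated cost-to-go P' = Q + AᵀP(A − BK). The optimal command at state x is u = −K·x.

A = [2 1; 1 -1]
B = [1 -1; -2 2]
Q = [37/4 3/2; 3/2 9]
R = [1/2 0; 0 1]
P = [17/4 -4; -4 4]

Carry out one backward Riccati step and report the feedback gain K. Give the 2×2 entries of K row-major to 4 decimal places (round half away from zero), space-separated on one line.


0.2278 0.4419 -0.1139 -0.2210

BᵀP = [12.2500 -12.0000; -12.2500 12.0000]
S = R + BᵀPB = [1/2 0; 0 1] + [36.2500 -36.2500; -36.2500 36.2500] = [36.7500 -36.2500; -36.2500 37.2500]
BᵀPA = [12.5000 24.2500; -12.5000 -24.2500]
K = S⁻¹·BᵀPA = [0.2278 0.4419; -0.1139 -0.2210]
A−BK = [1.6583 0.3371; 1.6834 0.3257]
AᵀP(A−BK) = [0.7289 0.2141; 0.2141 0.1754]
P' = Q + AᵀP(A−BK) = [9.9789 1.7141; 1.7141 9.1754]
tr(P') = 19.1543


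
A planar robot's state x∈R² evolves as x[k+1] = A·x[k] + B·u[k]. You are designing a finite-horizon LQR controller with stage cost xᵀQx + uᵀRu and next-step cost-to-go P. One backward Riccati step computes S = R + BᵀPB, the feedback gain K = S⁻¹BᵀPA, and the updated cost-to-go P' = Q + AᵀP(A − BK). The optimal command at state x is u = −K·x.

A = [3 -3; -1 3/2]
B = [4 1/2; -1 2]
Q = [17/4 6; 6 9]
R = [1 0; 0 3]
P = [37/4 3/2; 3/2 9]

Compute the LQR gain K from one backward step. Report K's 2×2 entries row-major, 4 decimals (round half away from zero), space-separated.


0.7587 -0.7866 -0.1081 0.3271

BᵀP = [35.5000 -3.0000; 7.6250 18.7500]
S = R + BᵀPB = [1 0; 0 3] + [145.0000 11.7500; 11.7500 41.3125] = [146.0000 11.7500; 11.7500 44.3125]
BᵀPA = [109.5000 -111.0000; 4.1250 5.2500]
K = S⁻¹·BᵀPA = [0.7587 -0.7866; -0.1081 0.3271]
A−BK = [0.0192 -0.0171; -0.0251 0.0593]
AᵀP(A−BK) = [0.6183 -0.7169; -0.7169 0.9709]
P' = Q + AᵀP(A−BK) = [4.8683 5.2831; 5.2831 9.9709]
tr(P') = 14.8393


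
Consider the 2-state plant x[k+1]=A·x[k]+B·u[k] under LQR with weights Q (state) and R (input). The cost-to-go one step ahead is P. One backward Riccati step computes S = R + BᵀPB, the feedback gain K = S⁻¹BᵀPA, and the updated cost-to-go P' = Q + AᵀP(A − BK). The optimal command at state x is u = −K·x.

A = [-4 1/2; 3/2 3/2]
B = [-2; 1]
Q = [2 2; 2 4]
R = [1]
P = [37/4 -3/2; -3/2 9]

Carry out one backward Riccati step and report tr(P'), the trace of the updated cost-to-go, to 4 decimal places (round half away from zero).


30.1474

BᵀP = [-20.0000 12.0000]
S = R + BᵀPB = [1] + [52.0000] = [53.0000]
BᵀPA = [98.0000 8.0000]
K = S⁻¹·BᵀPA = [1.8491 0.1509]
A−BK = [-0.3019 0.8019; -0.3491 1.3491]
AᵀP(A−BK) = [5.0425 -5.1675; -5.1675 19.1050]
P' = Q + AᵀP(A−BK) = [7.0425 -3.1675; -3.1675 23.1050]
tr(P') = 30.1474


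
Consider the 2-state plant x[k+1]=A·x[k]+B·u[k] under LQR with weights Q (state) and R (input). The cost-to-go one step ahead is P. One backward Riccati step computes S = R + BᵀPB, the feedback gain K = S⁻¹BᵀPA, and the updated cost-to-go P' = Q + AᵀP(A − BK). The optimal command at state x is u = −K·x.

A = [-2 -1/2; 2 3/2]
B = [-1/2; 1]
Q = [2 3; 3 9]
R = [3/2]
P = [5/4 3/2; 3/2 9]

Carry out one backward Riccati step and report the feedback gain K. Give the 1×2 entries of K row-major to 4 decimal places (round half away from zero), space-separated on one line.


1.5839 1.2819

BᵀP = [0.8750 8.2500]
S = R + BᵀPB = [3/2] + [7.8125] = [9.3125]
BᵀPA = [14.7500 11.9375]
K = S⁻¹·BᵀPA = [1.5839 1.2819]
A−BK = [-1.2081 0.1409; 0.4161 0.2181]
AᵀP(A−BK) = [5.6376 3.3423; 3.3423 3.0101]
P' = Q + AᵀP(A−BK) = [7.6376 6.3423; 6.3423 12.0101]
tr(P') = 19.6477


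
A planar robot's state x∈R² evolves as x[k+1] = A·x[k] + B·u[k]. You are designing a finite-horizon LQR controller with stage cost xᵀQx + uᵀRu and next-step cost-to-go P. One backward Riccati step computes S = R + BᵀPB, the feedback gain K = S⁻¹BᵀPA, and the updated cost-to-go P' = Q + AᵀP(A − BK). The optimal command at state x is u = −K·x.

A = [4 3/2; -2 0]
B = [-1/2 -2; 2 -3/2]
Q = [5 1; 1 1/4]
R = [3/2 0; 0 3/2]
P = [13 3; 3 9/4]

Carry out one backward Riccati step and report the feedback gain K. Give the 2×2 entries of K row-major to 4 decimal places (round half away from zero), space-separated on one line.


-1.6759 -0.3744 -1.4252 -0.6147

BᵀP = [-0.5000 3.0000; -30.5000 -9.3750]
S = R + BᵀPB = [3/2 0; 0 3/2] + [6.2500 -3.5000; -3.5000 75.0625] = [7.7500 -3.5000; -3.5000 76.5625]
BᵀPA = [-8.0000 -0.7500; -103.2500 -45.7500]
K = S⁻¹·BᵀPA = [-1.6759 -0.3744; -1.4252 -0.6147]
A−BK = [0.3117 0.0835; -0.7860 -0.1733]
AᵀP(A−BK) = [8.4427 2.5409; 2.5409 0.8483]
P' = Q + AᵀP(A−BK) = [13.4427 3.5409; 3.5409 1.0983]
tr(P') = 14.5410


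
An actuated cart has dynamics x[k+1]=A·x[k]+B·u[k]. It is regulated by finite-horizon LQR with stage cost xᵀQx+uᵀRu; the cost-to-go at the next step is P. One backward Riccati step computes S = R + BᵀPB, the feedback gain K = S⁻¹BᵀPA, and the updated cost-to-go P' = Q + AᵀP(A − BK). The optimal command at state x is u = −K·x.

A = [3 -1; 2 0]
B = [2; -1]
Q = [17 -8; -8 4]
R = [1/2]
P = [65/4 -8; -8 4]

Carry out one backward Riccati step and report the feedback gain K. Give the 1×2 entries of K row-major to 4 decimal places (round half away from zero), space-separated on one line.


BᵀP = [40.5000 -20.0000]
S = R + BᵀPB = [1/2] + [101.0000] = [101.5000]
BᵀPA = [81.5000 -40.5000]
K = S⁻¹·BᵀPA = [0.8030 -0.3990]
A−BK = [1.3941 -0.2020; 2.8030 -0.3990]
AᵀP(A−BK) = [0.8091 -0.2303; -0.2303 0.0899]
P' = Q + AᵀP(A−BK) = [17.8091 -8.2303; -8.2303 4.0899]
tr(P') = 21.8990

0.8030 -0.3990
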